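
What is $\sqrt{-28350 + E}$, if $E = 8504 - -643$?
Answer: $i \sqrt{19203} \approx 138.57 i$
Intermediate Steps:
$E = 9147$ ($E = 8504 + 643 = 9147$)
$\sqrt{-28350 + E} = \sqrt{-28350 + 9147} = \sqrt{-19203} = i \sqrt{19203}$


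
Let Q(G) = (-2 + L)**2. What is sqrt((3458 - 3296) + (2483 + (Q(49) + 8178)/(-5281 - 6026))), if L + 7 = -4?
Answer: 2*sqrt(84516059769)/11307 ≈ 51.422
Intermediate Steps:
L = -11 (L = -7 - 4 = -11)
Q(G) = 169 (Q(G) = (-2 - 11)**2 = (-13)**2 = 169)
sqrt((3458 - 3296) + (2483 + (Q(49) + 8178)/(-5281 - 6026))) = sqrt((3458 - 3296) + (2483 + (169 + 8178)/(-5281 - 6026))) = sqrt(162 + (2483 + 8347/(-11307))) = sqrt(162 + (2483 + 8347*(-1/11307))) = sqrt(162 + (2483 - 8347/11307)) = sqrt(162 + 28066934/11307) = sqrt(29898668/11307) = 2*sqrt(84516059769)/11307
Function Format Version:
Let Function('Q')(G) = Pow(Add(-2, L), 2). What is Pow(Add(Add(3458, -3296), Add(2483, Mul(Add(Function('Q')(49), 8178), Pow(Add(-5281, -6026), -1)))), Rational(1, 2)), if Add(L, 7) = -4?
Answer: Mul(Rational(2, 11307), Pow(84516059769, Rational(1, 2))) ≈ 51.422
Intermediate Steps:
L = -11 (L = Add(-7, -4) = -11)
Function('Q')(G) = 169 (Function('Q')(G) = Pow(Add(-2, -11), 2) = Pow(-13, 2) = 169)
Pow(Add(Add(3458, -3296), Add(2483, Mul(Add(Function('Q')(49), 8178), Pow(Add(-5281, -6026), -1)))), Rational(1, 2)) = Pow(Add(Add(3458, -3296), Add(2483, Mul(Add(169, 8178), Pow(Add(-5281, -6026), -1)))), Rational(1, 2)) = Pow(Add(162, Add(2483, Mul(8347, Pow(-11307, -1)))), Rational(1, 2)) = Pow(Add(162, Add(2483, Mul(8347, Rational(-1, 11307)))), Rational(1, 2)) = Pow(Add(162, Add(2483, Rational(-8347, 11307))), Rational(1, 2)) = Pow(Add(162, Rational(28066934, 11307)), Rational(1, 2)) = Pow(Rational(29898668, 11307), Rational(1, 2)) = Mul(Rational(2, 11307), Pow(84516059769, Rational(1, 2)))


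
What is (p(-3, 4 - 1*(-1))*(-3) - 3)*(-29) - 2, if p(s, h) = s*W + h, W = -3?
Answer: 1303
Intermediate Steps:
p(s, h) = h - 3*s (p(s, h) = s*(-3) + h = -3*s + h = h - 3*s)
(p(-3, 4 - 1*(-1))*(-3) - 3)*(-29) - 2 = (((4 - 1*(-1)) - 3*(-3))*(-3) - 3)*(-29) - 2 = (((4 + 1) + 9)*(-3) - 3)*(-29) - 2 = ((5 + 9)*(-3) - 3)*(-29) - 2 = (14*(-3) - 3)*(-29) - 2 = (-42 - 3)*(-29) - 2 = -45*(-29) - 2 = 1305 - 2 = 1303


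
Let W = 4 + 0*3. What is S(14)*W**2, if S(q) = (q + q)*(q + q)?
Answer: 12544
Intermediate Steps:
W = 4 (W = 4 + 0 = 4)
S(q) = 4*q**2 (S(q) = (2*q)*(2*q) = 4*q**2)
S(14)*W**2 = (4*14**2)*4**2 = (4*196)*16 = 784*16 = 12544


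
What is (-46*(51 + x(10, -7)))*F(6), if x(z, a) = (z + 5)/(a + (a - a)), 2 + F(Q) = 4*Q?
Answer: -346104/7 ≈ -49443.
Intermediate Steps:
F(Q) = -2 + 4*Q
x(z, a) = (5 + z)/a (x(z, a) = (5 + z)/(a + 0) = (5 + z)/a)
(-46*(51 + x(10, -7)))*F(6) = (-46*(51 + (5 + 10)/(-7)))*(-2 + 4*6) = (-46*(51 - ⅐*15))*(-2 + 24) = -46*(51 - 15/7)*22 = -46*342/7*22 = -15732/7*22 = -346104/7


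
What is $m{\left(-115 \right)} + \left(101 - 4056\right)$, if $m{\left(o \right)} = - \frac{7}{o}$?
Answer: $- \frac{454818}{115} \approx -3954.9$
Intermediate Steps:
$m{\left(-115 \right)} + \left(101 - 4056\right) = - \frac{7}{-115} + \left(101 - 4056\right) = \left(-7\right) \left(- \frac{1}{115}\right) + \left(101 - 4056\right) = \frac{7}{115} - 3955 = - \frac{454818}{115}$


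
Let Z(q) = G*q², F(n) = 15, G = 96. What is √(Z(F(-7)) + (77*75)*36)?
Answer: 30*√255 ≈ 479.06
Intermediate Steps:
Z(q) = 96*q²
√(Z(F(-7)) + (77*75)*36) = √(96*15² + (77*75)*36) = √(96*225 + 5775*36) = √(21600 + 207900) = √229500 = 30*√255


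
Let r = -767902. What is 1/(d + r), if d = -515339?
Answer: -1/1283241 ≈ -7.7928e-7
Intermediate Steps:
1/(d + r) = 1/(-515339 - 767902) = 1/(-1283241) = -1/1283241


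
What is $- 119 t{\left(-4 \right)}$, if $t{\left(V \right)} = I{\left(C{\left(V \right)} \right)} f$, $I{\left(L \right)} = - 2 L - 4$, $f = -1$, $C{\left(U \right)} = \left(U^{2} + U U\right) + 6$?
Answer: $-9520$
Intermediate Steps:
$C{\left(U \right)} = 6 + 2 U^{2}$ ($C{\left(U \right)} = \left(U^{2} + U^{2}\right) + 6 = 2 U^{2} + 6 = 6 + 2 U^{2}$)
$I{\left(L \right)} = -4 - 2 L$
$t{\left(V \right)} = 16 + 4 V^{2}$ ($t{\left(V \right)} = \left(-4 - 2 \left(6 + 2 V^{2}\right)\right) \left(-1\right) = \left(-4 - \left(12 + 4 V^{2}\right)\right) \left(-1\right) = \left(-16 - 4 V^{2}\right) \left(-1\right) = 16 + 4 V^{2}$)
$- 119 t{\left(-4 \right)} = - 119 \left(16 + 4 \left(-4\right)^{2}\right) = - 119 \left(16 + 4 \cdot 16\right) = - 119 \left(16 + 64\right) = \left(-119\right) 80 = -9520$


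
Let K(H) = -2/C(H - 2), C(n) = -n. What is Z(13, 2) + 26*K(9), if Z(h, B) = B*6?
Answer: 136/7 ≈ 19.429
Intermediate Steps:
Z(h, B) = 6*B
K(H) = -2/(2 - H) (K(H) = -2*(-1/(H - 2)) = -2*(-1/(-2 + H)) = -2/(2 - H))
Z(13, 2) + 26*K(9) = 6*2 + 26*(2/(-2 + 9)) = 12 + 26*(2/7) = 12 + 52/7 = 136/7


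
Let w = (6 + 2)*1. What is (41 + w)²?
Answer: 2401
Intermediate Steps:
w = 8 (w = 8*1 = 8)
(41 + w)² = (41 + 8)² = 49² = 2401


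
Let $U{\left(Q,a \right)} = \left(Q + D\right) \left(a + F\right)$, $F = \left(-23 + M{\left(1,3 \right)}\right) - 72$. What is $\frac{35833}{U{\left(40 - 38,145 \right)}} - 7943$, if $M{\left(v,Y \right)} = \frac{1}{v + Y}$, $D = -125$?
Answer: $- \frac{196518121}{24723} \approx -7948.8$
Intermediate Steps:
$M{\left(v,Y \right)} = \frac{1}{Y + v}$
$F = - \frac{379}{4}$ ($F = \left(-23 + \frac{1}{3 + 1}\right) - 72 = \left(-23 + \frac{1}{4}\right) - 72 = - \frac{91}{4} - 72 = - \frac{379}{4} \approx -94.75$)
$U{\left(Q,a \right)} = \left(-125 + Q\right) \left(- \frac{379}{4} + a\right)$ ($U{\left(Q,a \right)} = \left(Q - 125\right) \left(a - \frac{379}{4}\right) = \left(-125 + Q\right) \left(- \frac{379}{4} + a\right)$)
$\frac{35833}{U{\left(40 - 38,145 \right)}} - 7943 = \frac{35833}{\frac{47375}{4} - 18125 - \frac{379 \left(40 - 38\right)}{4} + \left(40 - 38\right) 145} - 7943 = \frac{35833}{\frac{47375}{4} - 18125 - \frac{379}{2} + 2 \cdot 145} - 7943 = \frac{35833}{\frac{47375}{4} - 18125 - \frac{379}{2} + 290} - 7943 = \frac{35833}{- \frac{24723}{4}} - 7943 = 35833 \left(- \frac{4}{24723}\right) - 7943 = - \frac{143332}{24723} - 7943 = - \frac{196518121}{24723}$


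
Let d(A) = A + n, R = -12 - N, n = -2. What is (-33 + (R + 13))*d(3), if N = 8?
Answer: -40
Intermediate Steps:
R = -20 (R = -12 - 1*8 = -12 - 8 = -20)
d(A) = -2 + A (d(A) = A - 2 = -2 + A)
(-33 + (R + 13))*d(3) = (-33 + (-20 + 13))*(-2 + 3) = (-33 - 7)*1 = -40*1 = -40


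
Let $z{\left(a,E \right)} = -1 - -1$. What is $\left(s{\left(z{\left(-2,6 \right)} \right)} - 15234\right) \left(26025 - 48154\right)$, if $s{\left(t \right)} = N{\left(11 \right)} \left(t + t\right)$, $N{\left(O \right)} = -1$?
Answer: $337113186$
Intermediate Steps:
$z{\left(a,E \right)} = 0$ ($z{\left(a,E \right)} = -1 + 1 = 0$)
$s{\left(t \right)} = - 2 t$ ($s{\left(t \right)} = - (t + t) = - 2 t$)
$\left(s{\left(z{\left(-2,6 \right)} \right)} - 15234\right) \left(26025 - 48154\right) = \left(\left(-2\right) 0 - 15234\right) \left(26025 - 48154\right) = \left(0 - 15234\right) \left(-22129\right) = \left(-15234\right) \left(-22129\right) = 337113186$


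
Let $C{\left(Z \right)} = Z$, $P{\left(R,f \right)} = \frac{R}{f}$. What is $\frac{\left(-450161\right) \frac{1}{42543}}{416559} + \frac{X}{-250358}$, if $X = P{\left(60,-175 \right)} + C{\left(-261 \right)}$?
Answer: $\frac{158155561987609}{155286660968048610} \approx 0.0010185$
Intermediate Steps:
$X = - \frac{9147}{35}$ ($X = \frac{60}{-175} - 261 = 60 \left(- \frac{1}{175}\right) - 261 = - \frac{12}{35} - 261 = - \frac{9147}{35} \approx -261.34$)
$\frac{\left(-450161\right) \frac{1}{42543}}{416559} + \frac{X}{-250358} = \frac{\left(-450161\right) \frac{1}{42543}}{416559} - \frac{9147}{35 \left(-250358\right)} = \left(-450161\right) \frac{1}{42543} \cdot \frac{1}{416559} - - \frac{9147}{8762530} = \left(- \frac{450161}{42543}\right) \frac{1}{416559} + \frac{9147}{8762530} = - \frac{450161}{17721669537} + \frac{9147}{8762530} = \frac{158155561987609}{155286660968048610}$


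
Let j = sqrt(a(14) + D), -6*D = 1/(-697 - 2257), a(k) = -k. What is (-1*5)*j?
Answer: -5*I*sqrt(1099486185)/8862 ≈ -18.708*I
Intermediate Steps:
D = 1/17724 (D = -1/(6*(-697 - 2257)) = -1/6/(-2954) = -1/6*(-1/2954) = 1/17724 ≈ 5.6421e-5)
j = I*sqrt(1099486185)/8862 (j = sqrt(-1*14 + 1/17724) = sqrt(-14 + 1/17724) = sqrt(-248135/17724) = I*sqrt(1099486185)/8862 ≈ 3.7416*I)
(-1*5)*j = (-1*5)*(I*sqrt(1099486185)/8862) = -5*I*sqrt(1099486185)/8862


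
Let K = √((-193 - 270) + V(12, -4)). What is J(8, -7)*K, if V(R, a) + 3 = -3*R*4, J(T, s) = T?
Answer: 8*I*√610 ≈ 197.59*I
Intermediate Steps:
V(R, a) = -3 - 12*R (V(R, a) = -3 - 3*R*4 = -3 - 12*R)
K = I*√610 (K = √((-193 - 270) + (-3 - 12*12)) = √(-463 + (-3 - 144)) = √(-463 - 147) = √(-610) = I*√610 ≈ 24.698*I)
J(8, -7)*K = 8*(I*√610) = 8*I*√610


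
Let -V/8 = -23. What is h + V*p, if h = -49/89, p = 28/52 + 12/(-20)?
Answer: -68689/5785 ≈ -11.874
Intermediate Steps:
V = 184 (V = -8*(-23) = 184)
p = -4/65 (p = 28*(1/52) + 12*(-1/20) = 7/13 - ⅗ = -4/65 ≈ -0.061538)
h = -49/89 (h = -49*1/89 = -49/89 ≈ -0.55056)
h + V*p = -49/89 + 184*(-4/65) = -49/89 - 736/65 = -68689/5785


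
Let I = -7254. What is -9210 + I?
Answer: -16464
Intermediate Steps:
-9210 + I = -9210 - 7254 = -16464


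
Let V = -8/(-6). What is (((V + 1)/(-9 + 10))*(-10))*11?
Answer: -770/3 ≈ -256.67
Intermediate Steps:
V = 4/3 (V = -8*(-⅙) = 4/3 ≈ 1.3333)
(((V + 1)/(-9 + 10))*(-10))*11 = (((4/3 + 1)/(-9 + 10))*(-10))*11 = (((7/3)/1)*(-10))*11 = (((7/3)*1)*(-10))*11 = ((7/3)*(-10))*11 = -70/3*11 = -770/3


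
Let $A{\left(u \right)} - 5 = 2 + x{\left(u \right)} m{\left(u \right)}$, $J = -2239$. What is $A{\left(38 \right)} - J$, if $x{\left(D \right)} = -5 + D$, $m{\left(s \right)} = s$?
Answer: $3500$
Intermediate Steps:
$A{\left(u \right)} = 7 + u \left(-5 + u\right)$ ($A{\left(u \right)} = 5 + \left(2 + \left(-5 + u\right) u\right) = 5 + \left(2 + u \left(-5 + u\right)\right) = 7 + u \left(-5 + u\right)$)
$A{\left(38 \right)} - J = \left(7 + 38 \left(-5 + 38\right)\right) - -2239 = \left(7 + 38 \cdot 33\right) + 2239 = \left(7 + 1254\right) + 2239 = 1261 + 2239 = 3500$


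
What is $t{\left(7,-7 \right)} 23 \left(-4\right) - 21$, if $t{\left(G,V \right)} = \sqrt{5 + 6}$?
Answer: $-21 - 92 \sqrt{11} \approx -326.13$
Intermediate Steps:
$t{\left(G,V \right)} = \sqrt{11}$
$t{\left(7,-7 \right)} 23 \left(-4\right) - 21 = \sqrt{11} \cdot 23 \left(-4\right) - 21 = \sqrt{11} \left(-92\right) - 21 = - 92 \sqrt{11} - 21 = -21 - 92 \sqrt{11}$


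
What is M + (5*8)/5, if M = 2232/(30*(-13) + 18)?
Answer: 2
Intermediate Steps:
M = -6 (M = 2232/(-390 + 18) = 2232/(-372) = 2232*(-1/372) = -6)
M + (5*8)/5 = -6 + (5*8)/5 = -6 + 40*(⅕) = -6 + 8 = 2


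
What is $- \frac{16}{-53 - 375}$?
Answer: $\frac{4}{107} \approx 0.037383$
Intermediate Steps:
$- \frac{16}{-53 - 375} = - \frac{16}{-428} = \left(-16\right) \left(- \frac{1}{428}\right) = \frac{4}{107}$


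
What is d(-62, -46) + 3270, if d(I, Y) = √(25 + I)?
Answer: 3270 + I*√37 ≈ 3270.0 + 6.0828*I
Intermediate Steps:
d(-62, -46) + 3270 = √(25 - 62) + 3270 = √(-37) + 3270 = I*√37 + 3270 = 3270 + I*√37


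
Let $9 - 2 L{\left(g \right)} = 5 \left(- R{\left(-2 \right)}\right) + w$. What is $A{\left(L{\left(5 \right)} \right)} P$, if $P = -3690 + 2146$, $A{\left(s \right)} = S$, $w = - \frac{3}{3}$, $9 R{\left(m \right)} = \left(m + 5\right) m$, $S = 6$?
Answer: $-9264$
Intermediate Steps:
$R{\left(m \right)} = \frac{m \left(5 + m\right)}{9}$ ($R{\left(m \right)} = \frac{\left(m + 5\right) m}{9} = \frac{\left(5 + m\right) m}{9} = \frac{m \left(5 + m\right)}{9}$)
$w = -1$ ($w = \left(-3\right) \frac{1}{3} = -1$)
$L{\left(g \right)} = \frac{10}{3}$ ($L{\left(g \right)} = \frac{9}{2} - \frac{5 \left(- \frac{\left(-2\right) \left(5 - 2\right)}{9}\right) - 1}{2} = \frac{9}{2} - \frac{5 \left(- \frac{\left(-2\right) 3}{9}\right) - 1}{2} = \frac{9}{2} - \frac{5 \left(\left(-1\right) \left(- \frac{2}{3}\right)\right) - 1}{2} = \frac{9}{2} - \frac{5 \cdot \frac{2}{3} - 1}{2} = \frac{9}{2} - \frac{\frac{10}{3} - 1}{2} = \frac{9}{2} - \frac{7}{6} = \frac{10}{3}$)
$A{\left(s \right)} = 6$
$P = -1544$
$A{\left(L{\left(5 \right)} \right)} P = 6 \left(-1544\right) = -9264$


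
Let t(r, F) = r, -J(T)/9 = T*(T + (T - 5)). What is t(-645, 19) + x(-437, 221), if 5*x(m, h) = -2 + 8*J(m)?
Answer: -27660083/5 ≈ -5.5320e+6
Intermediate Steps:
J(T) = -9*T*(-5 + 2*T) (J(T) = -9*T*(T + (T - 5)) = -9*T*(T + (-5 + T)) = -9*T*(-5 + 2*T))
x(m, h) = -⅖ + 72*m*(5 - 2*m)/5 (x(m, h) = (-2 + 8*(9*m*(5 - 2*m)))/5 = (-2 + 72*m*(5 - 2*m))/5 = -⅖ + 72*m*(5 - 2*m)/5)
t(-645, 19) + x(-437, 221) = -645 + (-⅖ + 72*(-437) - 144/5*(-437)²) = -645 + (-⅖ - 31464 - 144/5*190969) = -645 + (-⅖ - 31464 - 27499536/5) = -645 - 27656858/5 = -27660083/5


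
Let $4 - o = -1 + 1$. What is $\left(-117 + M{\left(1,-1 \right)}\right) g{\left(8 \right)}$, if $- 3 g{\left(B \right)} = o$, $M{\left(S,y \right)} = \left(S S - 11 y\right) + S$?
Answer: $\frac{416}{3} \approx 138.67$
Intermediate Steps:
$M{\left(S,y \right)} = S + S^{2} - 11 y$ ($M{\left(S,y \right)} = \left(S^{2} - 11 y\right) + S = S + S^{2} - 11 y$)
$o = 4$ ($o = 4 - \left(-1 + 1\right) = 4 - 0 = 4 + 0 = 4$)
$g{\left(B \right)} = - \frac{4}{3}$ ($g{\left(B \right)} = \left(- \frac{1}{3}\right) 4 = - \frac{4}{3}$)
$\left(-117 + M{\left(1,-1 \right)}\right) g{\left(8 \right)} = \left(-117 + \left(1 + 1^{2} - -11\right)\right) \left(- \frac{4}{3}\right) = \left(-117 + \left(1 + 1 + 11\right)\right) \left(- \frac{4}{3}\right) = \left(-117 + 13\right) \left(- \frac{4}{3}\right) = \left(-104\right) \left(- \frac{4}{3}\right) = \frac{416}{3}$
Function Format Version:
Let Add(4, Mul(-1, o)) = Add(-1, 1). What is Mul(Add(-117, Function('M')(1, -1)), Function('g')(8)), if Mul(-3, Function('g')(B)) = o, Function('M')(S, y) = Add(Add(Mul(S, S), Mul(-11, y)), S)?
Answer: Rational(416, 3) ≈ 138.67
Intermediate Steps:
Function('M')(S, y) = Add(S, Pow(S, 2), Mul(-11, y)) (Function('M')(S, y) = Add(Add(Pow(S, 2), Mul(-11, y)), S) = Add(S, Pow(S, 2), Mul(-11, y)))
o = 4 (o = Add(4, Mul(-1, Add(-1, 1))) = Add(4, Mul(-1, 0)) = Add(4, 0) = 4)
Function('g')(B) = Rational(-4, 3) (Function('g')(B) = Mul(Rational(-1, 3), 4) = Rational(-4, 3))
Mul(Add(-117, Function('M')(1, -1)), Function('g')(8)) = Mul(Add(-117, Add(1, Pow(1, 2), Mul(-11, -1))), Rational(-4, 3)) = Mul(Add(-117, Add(1, 1, 11)), Rational(-4, 3)) = Mul(Add(-117, 13), Rational(-4, 3)) = Mul(-104, Rational(-4, 3)) = Rational(416, 3)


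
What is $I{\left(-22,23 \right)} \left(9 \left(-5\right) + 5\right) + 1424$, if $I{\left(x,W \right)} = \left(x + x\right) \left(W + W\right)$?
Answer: $82384$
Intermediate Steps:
$I{\left(x,W \right)} = 4 W x$ ($I{\left(x,W \right)} = 2 x 2 W = 4 W x$)
$I{\left(-22,23 \right)} \left(9 \left(-5\right) + 5\right) + 1424 = 4 \cdot 23 \left(-22\right) \left(9 \left(-5\right) + 5\right) + 1424 = - 2024 \left(-45 + 5\right) + 1424 = \left(-2024\right) \left(-40\right) + 1424 = 80960 + 1424 = 82384$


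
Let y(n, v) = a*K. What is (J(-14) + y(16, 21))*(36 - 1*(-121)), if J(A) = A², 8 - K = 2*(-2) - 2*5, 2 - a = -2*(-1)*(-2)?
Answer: 51496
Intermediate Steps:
a = 6 (a = 2 - (-2*(-1))*(-2) = 2 - 2*(-2) = 2 - 1*(-4) = 2 + 4 = 6)
K = 22 (K = 8 - (2*(-2) - 2*5) = 8 - (-4 - 10) = 8 - 1*(-14) = 8 + 14 = 22)
y(n, v) = 132 (y(n, v) = 6*22 = 132)
(J(-14) + y(16, 21))*(36 - 1*(-121)) = ((-14)² + 132)*(36 - 1*(-121)) = (196 + 132)*(36 + 121) = 328*157 = 51496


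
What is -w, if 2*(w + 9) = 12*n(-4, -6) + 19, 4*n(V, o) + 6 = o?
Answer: 35/2 ≈ 17.500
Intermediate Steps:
n(V, o) = -3/2 + o/4
w = -35/2 (w = -9 + (12*(-3/2 + (¼)*(-6)) + 19)/2 = -9 + (12*(-3/2 - 3/2) + 19)/2 = -9 + (12*(-3) + 19)/2 = -9 + (-36 + 19)/2 = -9 + (½)*(-17) = -9 - 17/2 = -35/2 ≈ -17.500)
-w = -1*(-35/2) = 35/2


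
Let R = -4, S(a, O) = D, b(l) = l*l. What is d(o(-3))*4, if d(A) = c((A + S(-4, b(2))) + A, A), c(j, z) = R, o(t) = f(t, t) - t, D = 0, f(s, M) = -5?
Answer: -16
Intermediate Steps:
b(l) = l²
S(a, O) = 0
o(t) = -5 - t
c(j, z) = -4
d(A) = -4
d(o(-3))*4 = -4*4 = -16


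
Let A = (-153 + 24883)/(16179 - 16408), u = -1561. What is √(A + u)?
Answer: I*√87523571/229 ≈ 40.853*I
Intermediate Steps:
A = -24730/229 (A = 24730/(-229) = 24730*(-1/229) = -24730/229 ≈ -107.99)
√(A + u) = √(-24730/229 - 1561) = √(-382199/229) = I*√87523571/229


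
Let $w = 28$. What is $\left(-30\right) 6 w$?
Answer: $-5040$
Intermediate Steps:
$\left(-30\right) 6 w = \left(-30\right) 6 \cdot 28 = \left(-180\right) 28 = -5040$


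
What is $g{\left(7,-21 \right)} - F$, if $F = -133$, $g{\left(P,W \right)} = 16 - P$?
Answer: $142$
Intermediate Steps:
$g{\left(7,-21 \right)} - F = \left(16 - 7\right) - -133 = \left(16 - 7\right) + 133 = 9 + 133 = 142$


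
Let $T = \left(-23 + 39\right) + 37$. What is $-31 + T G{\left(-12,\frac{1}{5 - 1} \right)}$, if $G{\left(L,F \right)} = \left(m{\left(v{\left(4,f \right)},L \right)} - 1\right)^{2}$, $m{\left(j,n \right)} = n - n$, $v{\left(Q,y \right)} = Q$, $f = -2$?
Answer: $22$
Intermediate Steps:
$m{\left(j,n \right)} = 0$
$T = 53$ ($T = 16 + 37 = 53$)
$G{\left(L,F \right)} = 1$ ($G{\left(L,F \right)} = \left(0 - 1\right)^{2} = \left(-1\right)^{2} = 1$)
$-31 + T G{\left(-12,\frac{1}{5 - 1} \right)} = -31 + 53 \cdot 1 = -31 + 53 = 22$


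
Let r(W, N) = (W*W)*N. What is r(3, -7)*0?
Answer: 0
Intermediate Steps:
r(W, N) = N*W**2 (r(W, N) = W**2*N = N*W**2)
r(3, -7)*0 = -7*3**2*0 = -7*9*0 = -63*0 = 0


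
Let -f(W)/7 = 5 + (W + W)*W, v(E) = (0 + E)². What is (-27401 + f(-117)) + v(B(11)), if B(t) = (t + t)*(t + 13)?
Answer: 59702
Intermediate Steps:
B(t) = 2*t*(13 + t) (B(t) = (2*t)*(13 + t) = 2*t*(13 + t))
v(E) = E²
f(W) = -35 - 14*W² (f(W) = -7*(5 + (W + W)*W) = -7*(5 + (2*W)*W) = -7*(5 + 2*W²) = -35 - 14*W²)
(-27401 + f(-117)) + v(B(11)) = (-27401 + (-35 - 14*(-117)²)) + (2*11*(13 + 11))² = (-27401 + (-35 - 14*13689)) + (2*11*24)² = (-27401 + (-35 - 191646)) + 528² = (-27401 - 191681) + 278784 = -219082 + 278784 = 59702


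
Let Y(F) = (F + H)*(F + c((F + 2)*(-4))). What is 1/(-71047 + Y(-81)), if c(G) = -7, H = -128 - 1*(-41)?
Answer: -1/56263 ≈ -1.7774e-5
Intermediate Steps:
H = -87 (H = -128 + 41 = -87)
Y(F) = (-87 + F)*(-7 + F) (Y(F) = (F - 87)*(F - 7) = (-87 + F)*(-7 + F))
1/(-71047 + Y(-81)) = 1/(-71047 + (609 + (-81)² - 94*(-81))) = 1/(-71047 + (609 + 6561 + 7614)) = 1/(-71047 + 14784) = 1/(-56263) = -1/56263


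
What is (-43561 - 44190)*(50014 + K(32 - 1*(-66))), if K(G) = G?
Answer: -4397378112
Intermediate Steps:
(-43561 - 44190)*(50014 + K(32 - 1*(-66))) = (-43561 - 44190)*(50014 + (32 - 1*(-66))) = -87751*(50014 + (32 + 66)) = -87751*(50014 + 98) = -87751*50112 = -4397378112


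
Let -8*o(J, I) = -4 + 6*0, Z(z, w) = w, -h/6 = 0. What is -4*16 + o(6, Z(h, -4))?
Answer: -127/2 ≈ -63.500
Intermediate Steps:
h = 0 (h = -6*0 = 0)
o(J, I) = ½ (o(J, I) = -(-4 + 6*0)/8 = -(-4 + 0)/8 = -⅛*(-4) = ½)
-4*16 + o(6, Z(h, -4)) = -4*16 + ½ = -64 + ½ = -127/2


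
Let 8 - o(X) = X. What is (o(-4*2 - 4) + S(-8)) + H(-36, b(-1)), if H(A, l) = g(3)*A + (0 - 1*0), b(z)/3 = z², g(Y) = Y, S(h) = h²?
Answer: -24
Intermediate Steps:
o(X) = 8 - X
b(z) = 3*z²
H(A, l) = 3*A (H(A, l) = 3*A + (0 - 1*0) = 3*A + (0 + 0) = 3*A + 0 = 3*A)
(o(-4*2 - 4) + S(-8)) + H(-36, b(-1)) = ((8 - (-4*2 - 4)) + (-8)²) + 3*(-36) = ((8 - (-8 - 4)) + 64) - 108 = ((8 - 1*(-12)) + 64) - 108 = ((8 + 12) + 64) - 108 = (20 + 64) - 108 = 84 - 108 = -24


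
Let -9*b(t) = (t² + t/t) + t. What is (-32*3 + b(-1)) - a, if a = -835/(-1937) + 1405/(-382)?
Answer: -618420275/6659406 ≈ -92.864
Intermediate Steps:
b(t) = -⅑ - t/9 - t²/9 (b(t) = -((t² + t/t) + t)/9 = -((t² + 1) + t)/9 = -((1 + t²) + t)/9 = -(1 + t + t²)/9 = -⅑ - t/9 - t²/9)
a = -2402515/739934 (a = -835*(-1/1937) + 1405*(-1/382) = 835/1937 - 1405/382 = -2402515/739934 ≈ -3.2469)
(-32*3 + b(-1)) - a = (-32*3 + (-⅑ - ⅑*(-1) - ⅑*(-1)²)) - 1*(-2402515/739934) = (-96 + (-⅑ + ⅑ - ⅑*1)) + 2402515/739934 = (-96 + (-⅑ + ⅑ - ⅑)) + 2402515/739934 = (-96 - ⅑) + 2402515/739934 = -865/9 + 2402515/739934 = -618420275/6659406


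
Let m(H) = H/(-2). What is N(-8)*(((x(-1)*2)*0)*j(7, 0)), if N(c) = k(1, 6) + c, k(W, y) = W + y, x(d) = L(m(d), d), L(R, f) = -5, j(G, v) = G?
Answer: 0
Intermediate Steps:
m(H) = -H/2 (m(H) = H*(-½) = -H/2)
x(d) = -5
N(c) = 7 + c (N(c) = (1 + 6) + c = 7 + c)
N(-8)*(((x(-1)*2)*0)*j(7, 0)) = (7 - 8)*((-5*2*0)*7) = -(-10*0)*7 = -0*7 = -1*0 = 0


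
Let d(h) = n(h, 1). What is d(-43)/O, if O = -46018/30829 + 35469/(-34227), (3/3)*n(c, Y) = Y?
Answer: -117242687/296503543 ≈ -0.39542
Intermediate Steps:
n(c, Y) = Y
d(h) = 1
O = -296503543/117242687 (O = -46018*1/30829 + 35469*(-1/34227) = -46018/30829 - 3941/3803 = -296503543/117242687 ≈ -2.5290)
d(-43)/O = 1/(-296503543/117242687) = 1*(-117242687/296503543) = -117242687/296503543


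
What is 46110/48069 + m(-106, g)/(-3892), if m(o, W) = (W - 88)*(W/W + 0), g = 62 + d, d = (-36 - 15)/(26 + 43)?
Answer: 197959295/204902124 ≈ 0.96612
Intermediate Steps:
d = -17/23 (d = -51/69 = -51*1/69 = -17/23 ≈ -0.73913)
g = 1409/23 (g = 62 - 17/23 = 1409/23 ≈ 61.261)
m(o, W) = -88 + W (m(o, W) = (-88 + W)*(1 + 0) = (-88 + W)*1 = -88 + W)
46110/48069 + m(-106, g)/(-3892) = 46110/48069 + (-88 + 1409/23)/(-3892) = 46110*(1/48069) - 615/23*(-1/3892) = 15370/16023 + 615/89516 = 197959295/204902124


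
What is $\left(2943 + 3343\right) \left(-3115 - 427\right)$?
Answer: $-22265012$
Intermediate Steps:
$\left(2943 + 3343\right) \left(-3115 - 427\right) = 6286 \left(-3542\right) = -22265012$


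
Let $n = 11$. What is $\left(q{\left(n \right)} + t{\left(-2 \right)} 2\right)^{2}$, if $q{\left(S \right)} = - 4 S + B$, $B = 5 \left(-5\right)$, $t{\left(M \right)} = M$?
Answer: $5329$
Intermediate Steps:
$B = -25$
$q{\left(S \right)} = -25 - 4 S$ ($q{\left(S \right)} = - 4 S - 25 = -25 - 4 S$)
$\left(q{\left(n \right)} + t{\left(-2 \right)} 2\right)^{2} = \left(\left(-25 - 44\right) - 4\right)^{2} = \left(-69 - 4\right)^{2} = \left(-73\right)^{2} = 5329$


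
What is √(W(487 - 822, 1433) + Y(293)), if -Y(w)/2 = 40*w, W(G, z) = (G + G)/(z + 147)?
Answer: I*√585166746/158 ≈ 153.1*I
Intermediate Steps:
W(G, z) = 2*G/(147 + z) (W(G, z) = (2*G)/(147 + z) = 2*G/(147 + z))
Y(w) = -80*w
√(W(487 - 822, 1433) + Y(293)) = √(2*(487 - 822)/(147 + 1433) - 80*293) = √(2*(-335)/1580 - 23440) = √(2*(-335)*(1/1580) - 23440) = √(-67/158 - 23440) = √(-3703587/158) = I*√585166746/158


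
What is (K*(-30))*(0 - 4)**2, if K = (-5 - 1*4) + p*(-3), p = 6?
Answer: 12960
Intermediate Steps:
K = -27 (K = (-5 - 1*4) + 6*(-3) = (-5 - 4) - 18 = -9 - 18 = -27)
(K*(-30))*(0 - 4)**2 = (-27*(-30))*(0 - 4)**2 = 810*(-4)**2 = 810*16 = 12960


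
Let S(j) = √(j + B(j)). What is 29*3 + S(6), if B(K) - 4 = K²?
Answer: 87 + √46 ≈ 93.782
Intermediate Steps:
B(K) = 4 + K²
S(j) = √(4 + j + j²) (S(j) = √(j + (4 + j²)) = √(4 + j + j²))
29*3 + S(6) = 29*3 + √(4 + 6 + 6²) = 87 + √(4 + 6 + 36) = 87 + √46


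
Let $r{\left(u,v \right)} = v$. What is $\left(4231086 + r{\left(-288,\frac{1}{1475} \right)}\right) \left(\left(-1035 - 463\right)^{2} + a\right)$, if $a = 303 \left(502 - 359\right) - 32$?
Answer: $\frac{14274706679644151}{1475} \approx 9.6778 \cdot 10^{12}$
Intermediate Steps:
$a = 43297$ ($a = 303 \left(502 - 359\right) - 32 = 303 \cdot 143 - 32 = 43329 - 32 = 43297$)
$\left(4231086 + r{\left(-288,\frac{1}{1475} \right)}\right) \left(\left(-1035 - 463\right)^{2} + a\right) = \left(4231086 + \frac{1}{1475}\right) \left(\left(-1035 - 463\right)^{2} + 43297\right) = \left(4231086 + \frac{1}{1475}\right) \left(\left(-1498\right)^{2} + 43297\right) = \frac{6240851851 \left(2244004 + 43297\right)}{1475} = \frac{6240851851}{1475} \cdot 2287301 = \frac{14274706679644151}{1475}$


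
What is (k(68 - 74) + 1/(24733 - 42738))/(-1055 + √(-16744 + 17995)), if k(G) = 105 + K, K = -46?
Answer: -112072017/2001749087 - 1593441*√139/10008745435 ≈ -0.057864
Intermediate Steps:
k(G) = 59 (k(G) = 105 - 46 = 59)
(k(68 - 74) + 1/(24733 - 42738))/(-1055 + √(-16744 + 17995)) = (59 + 1/(24733 - 42738))/(-1055 + √(-16744 + 17995)) = (59 + 1/(-18005))/(-1055 + √1251) = (59 - 1/18005)/(-1055 + 3*√139) = 1062294/(18005*(-1055 + 3*√139))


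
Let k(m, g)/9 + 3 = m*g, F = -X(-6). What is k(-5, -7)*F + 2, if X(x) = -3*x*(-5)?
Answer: 25922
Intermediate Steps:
X(x) = 15*x
F = 90 (F = -15*(-6) = -1*(-90) = 90)
k(m, g) = -27 + 9*g*m (k(m, g) = -27 + 9*(m*g) = -27 + 9*(g*m) = -27 + 9*g*m)
k(-5, -7)*F + 2 = (-27 + 9*(-7)*(-5))*90 + 2 = (-27 + 315)*90 + 2 = 288*90 + 2 = 25920 + 2 = 25922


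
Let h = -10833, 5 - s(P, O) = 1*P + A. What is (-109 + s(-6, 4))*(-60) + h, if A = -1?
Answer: -5013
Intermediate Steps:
s(P, O) = 6 - P (s(P, O) = 5 - (1*P - 1) = 5 - (P - 1) = 5 - (-1 + P) = 5 + (1 - P) = 6 - P)
(-109 + s(-6, 4))*(-60) + h = (-109 + (6 - 1*(-6)))*(-60) - 10833 = (-109 + (6 + 6))*(-60) - 10833 = (-109 + 12)*(-60) - 10833 = -97*(-60) - 10833 = 5820 - 10833 = -5013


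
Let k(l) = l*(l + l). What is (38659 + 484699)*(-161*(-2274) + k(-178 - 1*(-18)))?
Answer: 218404620412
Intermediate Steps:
k(l) = 2*l**2 (k(l) = l*(2*l) = 2*l**2)
(38659 + 484699)*(-161*(-2274) + k(-178 - 1*(-18))) = (38659 + 484699)*(-161*(-2274) + 2*(-178 - 1*(-18))**2) = 523358*(366114 + 2*(-178 + 18)**2) = 523358*(366114 + 2*(-160)**2) = 523358*(366114 + 2*25600) = 523358*(366114 + 51200) = 523358*417314 = 218404620412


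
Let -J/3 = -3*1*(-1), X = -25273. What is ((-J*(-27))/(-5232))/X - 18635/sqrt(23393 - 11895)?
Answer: -81/44076112 - 18635*sqrt(11498)/11498 ≈ -173.79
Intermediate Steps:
J = -9 (J = -3*(-3*1)*(-1) = -(-9)*(-1) = -3*3 = -9)
((-J*(-27))/(-5232))/X - 18635/sqrt(23393 - 11895) = ((-1*(-9)*(-27))/(-5232))/(-25273) - 18635/sqrt(23393 - 11895) = ((9*(-27))*(-1/5232))*(-1/25273) - 18635*sqrt(11498)/11498 = -243*(-1/5232)*(-1/25273) - 18635*sqrt(11498)/11498 = (81/1744)*(-1/25273) - 18635*sqrt(11498)/11498 = -81/44076112 - 18635*sqrt(11498)/11498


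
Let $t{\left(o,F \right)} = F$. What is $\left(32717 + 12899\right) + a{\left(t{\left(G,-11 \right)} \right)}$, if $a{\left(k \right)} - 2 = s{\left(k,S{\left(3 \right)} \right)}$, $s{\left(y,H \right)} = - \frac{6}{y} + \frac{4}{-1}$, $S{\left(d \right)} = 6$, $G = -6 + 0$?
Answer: $\frac{501760}{11} \approx 45615.0$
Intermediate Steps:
$G = -6$
$s{\left(y,H \right)} = -4 - \frac{6}{y}$ ($s{\left(y,H \right)} = - \frac{6}{y} + 4 \left(-1\right) = - \frac{6}{y} - 4 = -4 - \frac{6}{y}$)
$a{\left(k \right)} = -2 - \frac{6}{k}$ ($a{\left(k \right)} = 2 - \left(4 + \frac{6}{k}\right) = -2 - \frac{6}{k}$)
$\left(32717 + 12899\right) + a{\left(t{\left(G,-11 \right)} \right)} = \left(32717 + 12899\right) - \left(2 + \frac{6}{-11}\right) = 45616 - \frac{16}{11} = \frac{501760}{11}$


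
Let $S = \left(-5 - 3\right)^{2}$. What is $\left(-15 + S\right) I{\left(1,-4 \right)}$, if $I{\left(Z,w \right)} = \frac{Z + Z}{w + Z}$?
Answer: $- \frac{98}{3} \approx -32.667$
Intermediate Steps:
$I{\left(Z,w \right)} = \frac{2 Z}{Z + w}$
$S = 64$ ($S = \left(-8\right)^{2} = 64$)
$\left(-15 + S\right) I{\left(1,-4 \right)} = \left(-15 + 64\right) 2 \cdot 1 \frac{1}{1 - 4} = 49 \cdot 2 \cdot 1 \frac{1}{-3} = 49 \cdot 2 \cdot 1 \left(- \frac{1}{3}\right) = 49 \left(- \frac{2}{3}\right) = - \frac{98}{3}$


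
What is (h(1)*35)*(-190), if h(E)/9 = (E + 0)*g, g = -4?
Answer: 239400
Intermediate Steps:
h(E) = -36*E (h(E) = 9*((E + 0)*(-4)) = 9*(E*(-4)) = 9*(-4*E) = -36*E)
(h(1)*35)*(-190) = (-36*1*35)*(-190) = -36*35*(-190) = -1260*(-190) = 239400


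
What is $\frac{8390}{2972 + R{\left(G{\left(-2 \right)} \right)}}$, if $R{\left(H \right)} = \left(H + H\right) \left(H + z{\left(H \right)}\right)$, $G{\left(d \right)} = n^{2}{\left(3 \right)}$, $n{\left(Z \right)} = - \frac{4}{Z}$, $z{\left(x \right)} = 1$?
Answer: $\frac{339795}{120766} \approx 2.8137$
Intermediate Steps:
$G{\left(d \right)} = \frac{16}{9}$ ($G{\left(d \right)} = \left(- \frac{4}{3}\right)^{2} = \frac{16}{9}$)
$R{\left(H \right)} = 2 H \left(1 + H\right)$ ($R{\left(H \right)} = \left(H + H\right) \left(H + 1\right) = 2 H \left(1 + H\right)$)
$\frac{8390}{2972 + R{\left(G{\left(-2 \right)} \right)}} = \frac{8390}{2972 + 2 \cdot \frac{16}{9} \left(1 + \frac{16}{9}\right)} = \frac{8390}{2972 + 2 \cdot \frac{16}{9} \cdot \frac{25}{9}} = \frac{8390}{2972 + \frac{800}{81}} = \frac{8390}{\frac{241532}{81}} = 8390 \cdot \frac{81}{241532} = \frac{339795}{120766}$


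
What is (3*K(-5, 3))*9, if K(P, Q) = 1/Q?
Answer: 9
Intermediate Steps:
(3*K(-5, 3))*9 = (3/3)*9 = (3*(1/3))*9 = 1*9 = 9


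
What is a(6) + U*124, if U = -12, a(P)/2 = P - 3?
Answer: -1482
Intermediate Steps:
a(P) = -6 + 2*P (a(P) = 2*(P - 3) = 2*(-3 + P) = -6 + 2*P)
a(6) + U*124 = (-6 + 2*6) - 12*124 = (-6 + 12) - 1488 = 6 - 1488 = -1482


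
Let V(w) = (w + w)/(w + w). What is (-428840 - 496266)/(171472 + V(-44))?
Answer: -925106/171473 ≈ -5.3951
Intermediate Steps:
V(w) = 1 (V(w) = (2*w)/((2*w)) = (2*w)*(1/(2*w)) = 1)
(-428840 - 496266)/(171472 + V(-44)) = (-428840 - 496266)/(171472 + 1) = -925106/171473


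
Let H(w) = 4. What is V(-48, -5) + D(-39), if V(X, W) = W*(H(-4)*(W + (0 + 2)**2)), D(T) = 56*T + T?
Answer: -2203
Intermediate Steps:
D(T) = 57*T
V(X, W) = W*(16 + 4*W) (V(X, W) = W*(4*(W + (0 + 2)**2)) = W*(4*(W + 2**2)) = W*(4*(W + 4)) = W*(4*(4 + W)) = W*(16 + 4*W))
V(-48, -5) + D(-39) = 4*(-5)*(4 - 5) + 57*(-39) = 4*(-5)*(-1) - 2223 = 20 - 2223 = -2203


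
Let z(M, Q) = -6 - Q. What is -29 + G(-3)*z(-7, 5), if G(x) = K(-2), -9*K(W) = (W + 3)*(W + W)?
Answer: -305/9 ≈ -33.889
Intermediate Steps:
K(W) = -2*W*(3 + W)/9 (K(W) = -(W + 3)*(W + W)/9 = -(3 + W)*2*W/9 = -2*W*(3 + W)/9)
G(x) = 4/9 (G(x) = -2/9*(-2)*(3 - 2) = -2/9*(-2)*1 = 4/9)
-29 + G(-3)*z(-7, 5) = -29 + 4*(-6 - 1*5)/9 = -29 + 4*(-6 - 5)/9 = -29 + (4/9)*(-11) = -29 - 44/9 = -305/9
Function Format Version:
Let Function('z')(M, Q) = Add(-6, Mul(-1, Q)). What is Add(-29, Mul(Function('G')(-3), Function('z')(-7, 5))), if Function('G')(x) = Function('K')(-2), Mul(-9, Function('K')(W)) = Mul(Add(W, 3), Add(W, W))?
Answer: Rational(-305, 9) ≈ -33.889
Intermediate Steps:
Function('K')(W) = Mul(Rational(-2, 9), W, Add(3, W)) (Function('K')(W) = Mul(Rational(-1, 9), Mul(Add(W, 3), Add(W, W))) = Mul(Rational(-1, 9), Mul(Add(3, W), Mul(2, W))) = Mul(Rational(-1, 9), Mul(2, W, Add(3, W))) = Mul(Rational(-2, 9), W, Add(3, W)))
Function('G')(x) = Rational(4, 9) (Function('G')(x) = Mul(Rational(-2, 9), -2, Add(3, -2)) = Mul(Rational(-2, 9), -2, 1) = Rational(4, 9))
Add(-29, Mul(Function('G')(-3), Function('z')(-7, 5))) = Add(-29, Mul(Rational(4, 9), Add(-6, Mul(-1, 5)))) = Add(-29, Mul(Rational(4, 9), Add(-6, -5))) = Add(-29, Mul(Rational(4, 9), -11)) = Add(-29, Rational(-44, 9)) = Rational(-305, 9)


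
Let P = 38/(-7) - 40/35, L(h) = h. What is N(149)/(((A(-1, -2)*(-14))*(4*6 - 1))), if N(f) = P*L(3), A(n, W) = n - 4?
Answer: -3/245 ≈ -0.012245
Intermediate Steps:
A(n, W) = -4 + n
P = -46/7 (P = 38*(-⅐) - 40*1/35 = -38/7 - 8/7 = -46/7 ≈ -6.5714)
N(f) = -138/7 (N(f) = -46/7*3 = -138/7)
N(149)/(((A(-1, -2)*(-14))*(4*6 - 1))) = -138*(-1/(14*(-4 - 1)*(4*6 - 1)))/7 = -138*1/(70*(24 - 1))/7 = -138/(7*(70*23)) = -138/7/1610 = -138/7*1/1610 = -3/245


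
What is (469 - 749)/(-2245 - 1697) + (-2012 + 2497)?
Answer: 956075/1971 ≈ 485.07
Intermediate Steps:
(469 - 749)/(-2245 - 1697) + (-2012 + 2497) = -280/(-3942) + 485 = -280*(-1/3942) + 485 = 140/1971 + 485 = 956075/1971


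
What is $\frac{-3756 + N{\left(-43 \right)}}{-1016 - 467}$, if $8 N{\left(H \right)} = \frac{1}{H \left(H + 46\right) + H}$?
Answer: $\frac{5168257}{2040608} \approx 2.5327$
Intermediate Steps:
$N{\left(H \right)} = \frac{1}{8 \left(H + H \left(46 + H\right)\right)}$ ($N{\left(H \right)} = \frac{1}{8 \left(H \left(H + 46\right) + H\right)} = \frac{1}{8 \left(H \left(46 + H\right) + H\right)} = \frac{1}{8 \left(H + H \left(46 + H\right)\right)}$)
$\frac{-3756 + N{\left(-43 \right)}}{-1016 - 467} = \frac{-3756 + \frac{1}{8 \left(-43\right) \left(47 - 43\right)}}{-1016 - 467} = \frac{-3756 + \frac{1}{8} \left(- \frac{1}{43}\right) \frac{1}{4}}{-1483} = \left(-3756 + \frac{1}{8} \left(- \frac{1}{43}\right) \frac{1}{4}\right) \left(- \frac{1}{1483}\right) = \left(-3756 - \frac{1}{1376}\right) \left(- \frac{1}{1483}\right) = \left(- \frac{5168257}{1376}\right) \left(- \frac{1}{1483}\right) = \frac{5168257}{2040608}$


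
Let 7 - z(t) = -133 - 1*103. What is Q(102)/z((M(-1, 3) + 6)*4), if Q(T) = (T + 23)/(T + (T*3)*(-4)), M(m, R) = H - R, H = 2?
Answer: -125/272646 ≈ -0.00045847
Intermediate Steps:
M(m, R) = 2 - R
Q(T) = -(23 + T)/(11*T) (Q(T) = (23 + T)/(T + (3*T)*(-4)) = (23 + T)/(T - 12*T) = (23 + T)/((-11*T)) = (23 + T)*(-1/(11*T)) = -(23 + T)/(11*T))
z(t) = 243 (z(t) = 7 - (-133 - 1*103) = 7 - (-133 - 103) = 7 - 1*(-236) = 7 + 236 = 243)
Q(102)/z((M(-1, 3) + 6)*4) = ((1/11)*(-23 - 1*102)/102)/243 = ((1/11)*(1/102)*(-23 - 102))*(1/243) = ((1/11)*(1/102)*(-125))*(1/243) = -125/1122*1/243 = -125/272646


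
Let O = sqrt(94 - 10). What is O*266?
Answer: 532*sqrt(21) ≈ 2437.9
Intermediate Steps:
O = 2*sqrt(21) (O = sqrt(84) = 2*sqrt(21) ≈ 9.1651)
O*266 = (2*sqrt(21))*266 = 532*sqrt(21)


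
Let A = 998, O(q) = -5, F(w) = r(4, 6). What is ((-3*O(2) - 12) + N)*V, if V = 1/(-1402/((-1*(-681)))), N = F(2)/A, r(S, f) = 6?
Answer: -510750/349799 ≈ -1.4601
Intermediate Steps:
F(w) = 6
N = 3/499 (N = 6/998 = 6*(1/998) = 3/499 ≈ 0.0060120)
V = -681/1402 (V = 1/(-1402/681) = -681/1402 ≈ -0.48573)
((-3*O(2) - 12) + N)*V = ((-3*(-5) - 12) + 3/499)*(-681/1402) = ((15 - 12) + 3/499)*(-681/1402) = (3 + 3/499)*(-681/1402) = (1500/499)*(-681/1402) = -510750/349799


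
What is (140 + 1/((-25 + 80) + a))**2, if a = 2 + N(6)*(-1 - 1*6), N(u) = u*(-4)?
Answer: 992313001/50625 ≈ 19601.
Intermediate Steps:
N(u) = -4*u
a = 170 (a = 2 + (-4*6)*(-1 - 1*6) = 2 - 24*(-1 - 6) = 2 - 24*(-7) = 2 + 168 = 170)
(140 + 1/((-25 + 80) + a))**2 = (140 + 1/((-25 + 80) + 170))**2 = (140 + 1/(55 + 170))**2 = (140 + 1/225)**2 = (31501/225)**2 = 992313001/50625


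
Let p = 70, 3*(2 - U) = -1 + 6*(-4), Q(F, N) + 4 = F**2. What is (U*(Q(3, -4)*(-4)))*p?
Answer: -43400/3 ≈ -14467.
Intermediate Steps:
Q(F, N) = -4 + F**2
U = 31/3 (U = 2 - (-1 + 6*(-4))/3 = 2 - (-1 - 24)/3 = 2 - 1/3*(-25) = 2 + 25/3 = 31/3 ≈ 10.333)
(U*(Q(3, -4)*(-4)))*p = (31*((-4 + 3**2)*(-4))/3)*70 = (31*((-4 + 9)*(-4))/3)*70 = (31*(5*(-4))/3)*70 = ((31/3)*(-20))*70 = -620/3*70 = -43400/3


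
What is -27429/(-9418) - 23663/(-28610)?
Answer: 251900456/67362245 ≈ 3.7395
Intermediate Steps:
-27429/(-9418) - 23663/(-28610) = -27429*(-1/9418) - 23663*(-1/28610) = 27429/9418 + 23663/28610 = 251900456/67362245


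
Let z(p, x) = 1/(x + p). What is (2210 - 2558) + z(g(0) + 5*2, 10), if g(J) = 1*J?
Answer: -6959/20 ≈ -347.95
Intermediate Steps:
g(J) = J
z(p, x) = 1/(p + x)
(2210 - 2558) + z(g(0) + 5*2, 10) = (2210 - 2558) + 1/((0 + 5*2) + 10) = -348 + 1/((0 + 10) + 10) = -348 + 1/(10 + 10) = -348 + 1/20 = -6959/20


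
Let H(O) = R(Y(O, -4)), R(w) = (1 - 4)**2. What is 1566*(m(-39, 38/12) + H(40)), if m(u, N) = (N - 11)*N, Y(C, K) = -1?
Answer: -49503/2 ≈ -24752.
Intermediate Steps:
R(w) = 9 (R(w) = (-3)**2 = 9)
H(O) = 9
m(u, N) = N*(-11 + N) (m(u, N) = (-11 + N)*N = N*(-11 + N))
1566*(m(-39, 38/12) + H(40)) = 1566*((38/12)*(-11 + 38/12) + 9) = 1566*((38*(1/12))*(-11 + 38*(1/12)) + 9) = 1566*(19*(-11 + 19/6)/6 + 9) = 1566*((19/6)*(-47/6) + 9) = 1566*(-893/36 + 9) = 1566*(-569/36) = -49503/2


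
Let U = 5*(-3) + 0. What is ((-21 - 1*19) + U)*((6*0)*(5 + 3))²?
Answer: 0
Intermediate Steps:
U = -15 (U = -15 + 0 = -15)
((-21 - 1*19) + U)*((6*0)*(5 + 3))² = ((-21 - 1*19) - 15)*((6*0)*(5 + 3))² = ((-21 - 19) - 15)*(0*8)² = (-40 - 15)*0² = -55*0 = 0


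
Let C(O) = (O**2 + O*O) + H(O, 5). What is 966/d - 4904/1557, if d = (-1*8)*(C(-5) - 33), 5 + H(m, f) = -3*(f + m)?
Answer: -329141/24912 ≈ -13.212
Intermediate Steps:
H(m, f) = -5 - 3*f - 3*m (H(m, f) = -5 - 3*(f + m) = -5 + (-3*f - 3*m) = -5 - 3*f - 3*m)
C(O) = -20 - 3*O + 2*O**2 (C(O) = (O**2 + O*O) + (-5 - 3*5 - 3*O) = (O**2 + O**2) + (-5 - 15 - 3*O) = 2*O**2 + (-20 - 3*O) = -20 - 3*O + 2*O**2)
d = -96 (d = (-1*8)*((-20 - 3*(-5) + 2*(-5)**2) - 33) = -8*((-20 + 15 + 2*25) - 33) = -8*((-20 + 15 + 50) - 33) = -8*(45 - 33) = -8*12 = -96)
966/d - 4904/1557 = 966/(-96) - 4904/1557 = 966*(-1/96) - 4904*1/1557 = -161/16 - 4904/1557 = -329141/24912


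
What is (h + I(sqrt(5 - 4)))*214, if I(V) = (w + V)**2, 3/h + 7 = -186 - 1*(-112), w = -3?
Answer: 22898/27 ≈ 848.07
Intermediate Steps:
h = -1/27 (h = 3/(-7 + (-186 - 1*(-112))) = 3/(-7 + (-186 + 112)) = 3/(-7 - 74) = 3/(-81) = 3*(-1/81) = -1/27 ≈ -0.037037)
I(V) = (-3 + V)**2
(h + I(sqrt(5 - 4)))*214 = (-1/27 + (-3 + sqrt(5 - 4))**2)*214 = (-1/27 + (-3 + sqrt(1))**2)*214 = (-1/27 + (-3 + 1)**2)*214 = (-1/27 + (-2)**2)*214 = (-1/27 + 4)*214 = (107/27)*214 = 22898/27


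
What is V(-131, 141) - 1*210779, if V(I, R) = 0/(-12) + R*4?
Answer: -210215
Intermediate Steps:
V(I, R) = 4*R (V(I, R) = 0*(-1/12) + 4*R = 0 + 4*R = 4*R)
V(-131, 141) - 1*210779 = 4*141 - 1*210779 = 564 - 210779 = -210215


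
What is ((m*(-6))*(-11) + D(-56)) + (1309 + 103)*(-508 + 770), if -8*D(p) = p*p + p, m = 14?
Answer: 370483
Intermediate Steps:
D(p) = -p/8 - p**2/8 (D(p) = -(p*p + p)/8 = -(p**2 + p)/8 = -(p + p**2)/8 = -p/8 - p**2/8)
((m*(-6))*(-11) + D(-56)) + (1309 + 103)*(-508 + 770) = ((14*(-6))*(-11) - 1/8*(-56)*(1 - 56)) + (1309 + 103)*(-508 + 770) = (-84*(-11) - 1/8*(-56)*(-55)) + 1412*262 = (924 - 385) + 369944 = 539 + 369944 = 370483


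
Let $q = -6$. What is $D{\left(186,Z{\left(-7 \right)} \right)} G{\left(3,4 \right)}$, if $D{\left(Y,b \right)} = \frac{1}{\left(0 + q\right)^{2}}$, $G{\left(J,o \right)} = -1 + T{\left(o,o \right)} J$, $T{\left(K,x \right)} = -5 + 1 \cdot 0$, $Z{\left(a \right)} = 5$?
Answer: $- \frac{4}{9} \approx -0.44444$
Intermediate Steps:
$T{\left(K,x \right)} = -5$ ($T{\left(K,x \right)} = -5 + 0 = -5$)
$G{\left(J,o \right)} = -1 - 5 J$
$D{\left(Y,b \right)} = \frac{1}{36}$ ($D{\left(Y,b \right)} = \frac{1}{\left(0 - 6\right)^{2}} = \frac{1}{\left(-6\right)^{2}} = \frac{1}{36}$)
$D{\left(186,Z{\left(-7 \right)} \right)} G{\left(3,4 \right)} = \frac{-1 - 15}{36} = \frac{1}{36} \left(-16\right) = - \frac{4}{9}$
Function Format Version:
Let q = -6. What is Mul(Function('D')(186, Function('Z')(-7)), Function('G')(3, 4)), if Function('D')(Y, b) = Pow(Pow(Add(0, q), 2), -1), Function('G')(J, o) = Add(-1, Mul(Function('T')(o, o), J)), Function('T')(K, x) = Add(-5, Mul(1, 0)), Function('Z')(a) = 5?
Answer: Rational(-4, 9) ≈ -0.44444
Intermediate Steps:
Function('T')(K, x) = -5 (Function('T')(K, x) = Add(-5, 0) = -5)
Function('G')(J, o) = Add(-1, Mul(-5, J))
Function('D')(Y, b) = Rational(1, 36) (Function('D')(Y, b) = Pow(Pow(Add(0, -6), 2), -1) = Pow(Pow(-6, 2), -1) = Pow(36, -1) = Rational(1, 36))
Mul(Function('D')(186, Function('Z')(-7)), Function('G')(3, 4)) = Mul(Rational(1, 36), Add(-1, Mul(-5, 3))) = Mul(Rational(1, 36), Add(-1, -15)) = Mul(Rational(1, 36), -16) = Rational(-4, 9)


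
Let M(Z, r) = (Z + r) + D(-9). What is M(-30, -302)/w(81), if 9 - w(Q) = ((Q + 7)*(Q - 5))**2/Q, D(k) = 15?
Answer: 25677/44728615 ≈ 0.00057406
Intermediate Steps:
M(Z, r) = 15 + Z + r (M(Z, r) = (Z + r) + 15 = 15 + Z + r)
w(Q) = 9 - (-5 + Q)**2*(7 + Q)**2/Q (w(Q) = 9 - ((Q + 7)*(Q - 5))**2/Q = 9 - ((7 + Q)*(-5 + Q))**2/Q = 9 - ((-5 + Q)*(7 + Q))**2/Q = 9 - (-5 + Q)**2*(7 + Q)**2/Q)
M(-30, -302)/w(81) = (15 - 30 - 302)/(9 - 1*(-5 + 81)**2*(7 + 81)**2/81) = -317/(9 - 1*1/81*76**2*88**2) = -317/(9 - 1*1/81*5776*7744) = -317/(9 - 44729344/81) = -317/(-44728615/81) = -317*(-81/44728615) = 25677/44728615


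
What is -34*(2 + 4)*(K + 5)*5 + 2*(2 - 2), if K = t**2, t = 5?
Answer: -30600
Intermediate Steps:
K = 25 (K = 5**2 = 25)
-34*(2 + 4)*(K + 5)*5 + 2*(2 - 2) = -34*(2 + 4)*(25 + 5)*5 + 2*(2 - 2) = -34*6*30*5 + 2*0 = -6120*5 + 0 = -34*900 + 0 = -30600 + 0 = -30600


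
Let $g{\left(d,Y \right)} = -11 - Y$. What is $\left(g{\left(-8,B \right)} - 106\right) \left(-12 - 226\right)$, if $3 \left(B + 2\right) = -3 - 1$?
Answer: $\frac{81158}{3} \approx 27053.0$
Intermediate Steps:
$B = - \frac{10}{3}$ ($B = -2 + \frac{-3 - 1}{3} = -2 + \frac{1}{3} \left(-4\right) = -2 - \frac{4}{3} = - \frac{10}{3} \approx -3.3333$)
$\left(g{\left(-8,B \right)} - 106\right) \left(-12 - 226\right) = \left(\left(-11 - - \frac{10}{3}\right) - 106\right) \left(-12 - 226\right) = \left(\left(-11 + \frac{10}{3}\right) - 106\right) \left(-238\right) = \left(- \frac{23}{3} - 106\right) \left(-238\right) = \left(- \frac{341}{3}\right) \left(-238\right) = \frac{81158}{3}$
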